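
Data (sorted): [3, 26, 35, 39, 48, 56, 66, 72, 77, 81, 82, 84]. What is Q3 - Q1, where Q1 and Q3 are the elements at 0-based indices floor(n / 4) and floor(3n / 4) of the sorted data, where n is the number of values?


The data has n = 12 elements.
Q1 index = floor(12 / 4) = floor(3) = 3; Q3 index = floor(3 * 12 / 4) = floor(9) = 9
Q1 = element at index 3 = 39
Q3 = element at index 9 = 81
IQR = 81 - 39 = 42
Final answer: 42


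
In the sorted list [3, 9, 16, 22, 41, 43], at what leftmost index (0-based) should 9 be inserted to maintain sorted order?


List is sorted: [3, 9, 16, 22, 41, 43]
We need the leftmost position where 9 can be inserted, i.e. the first index whose element is >= 9 (or the end of the list if none is).
Binary search with low=0, high=6 (0-based indices):
  low=0, high=6, mid=3: a[3]=22 >= 9, so high = 3
  low=0, high=3, mid=1: a[1]=9 >= 9, so high = 1
  low=0, high=1, mid=0: a[0]=3 < 9, so low = 1
Now low = high = 1, so the insertion index is 1.
Final answer: 1


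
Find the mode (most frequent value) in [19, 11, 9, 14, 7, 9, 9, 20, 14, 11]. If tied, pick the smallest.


Count the frequency of each value:
  7 appears 1 time(s)
  9 appears 3 time(s)
  11 appears 2 time(s)
  14 appears 2 time(s)
  19 appears 1 time(s)
  20 appears 1 time(s)
Maximum frequency is 3.
Only 9 reaches that frequency, so it is the mode.
Final answer: 9


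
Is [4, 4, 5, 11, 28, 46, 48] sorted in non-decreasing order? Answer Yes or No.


Check consecutive pairs:
  4 <= 4? True
  4 <= 5? True
  5 <= 11? True
  11 <= 28? True
  28 <= 46? True
  46 <= 48? True
Every consecutive pair is in order, so the list is non-decreasing.
Final answer: Yes


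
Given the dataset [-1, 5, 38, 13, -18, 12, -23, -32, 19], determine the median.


First, sort the list: [-32, -23, -18, -1, 5, 12, 13, 19, 38]
The list has 9 elements (odd count).
The middle index is 4 (0-based), and the element there is 5.
Final answer: 5


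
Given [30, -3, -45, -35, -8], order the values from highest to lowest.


Original list: [30, -3, -45, -35, -8]
Repeatedly take the largest remaining element:
  Remaining [30, -3, -45, -35, -8] -> largest is 30
  Remaining [-3, -45, -35, -8] -> largest is -3
  Remaining [-45, -35, -8] -> largest is -8
  Remaining [-45, -35] -> largest is -35
  Remaining [-45] -> largest is -45
Collecting the picks in order gives the descending list.
Final answer: [30, -3, -8, -35, -45]


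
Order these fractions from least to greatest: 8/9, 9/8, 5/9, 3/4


Convert to decimal for comparison:
  8/9 = 0.8889
  9/8 = 1.125
  5/9 = 0.5556
  3/4 = 0.75
Decimals in increasing order: 0.5556 < 0.75 < 0.8889 < 1.125
Writing each back as its fraction gives the sorted order.
Final answer: 5/9, 3/4, 8/9, 9/8


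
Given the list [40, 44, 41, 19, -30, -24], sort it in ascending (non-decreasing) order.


Original list: [40, 44, 41, 19, -30, -24]
Repeatedly take the smallest remaining element:
  Remaining [40, 44, 41, 19, -30, -24] -> smallest is -30
  Remaining [40, 44, 41, 19, -24] -> smallest is -24
  Remaining [40, 44, 41, 19] -> smallest is 19
  Remaining [40, 44, 41] -> smallest is 40
  Remaining [44, 41] -> smallest is 41
  Remaining [44] -> smallest is 44
Collecting the picks in order gives the sorted list.
Final answer: [-30, -24, 19, 40, 41, 44]


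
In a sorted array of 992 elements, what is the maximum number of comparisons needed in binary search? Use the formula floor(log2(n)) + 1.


Binary search halves the search space each step.
Maximum comparisons = floor(log2(992)) + 1
log2(992) = 9.9542
floor(log2(992)) = 9, so 9 + 1 = 10
Final answer: 10


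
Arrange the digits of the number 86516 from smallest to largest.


The number 86516 has digits: 8, 6, 5, 1, 6
Sorted: 1, 5, 6, 6, 8
Joining the sorted digits gives the result.
Final answer: 15668


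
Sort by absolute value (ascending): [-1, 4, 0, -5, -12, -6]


Compute absolute values:
  |-1| = 1
  |4| = 4
  |0| = 0
  |-5| = 5
  |-12| = 12
  |-6| = 6
Absolute values in increasing order: 0 < 1 < 4 < 5 < 6 < 12
Listing the original numbers in that order gives the answer.
Final answer: [0, -1, 4, -5, -6, -12]


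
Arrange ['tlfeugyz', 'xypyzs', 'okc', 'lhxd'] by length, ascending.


Compute lengths:
  'tlfeugyz' has length 8
  'xypyzs' has length 6
  'okc' has length 3
  'lhxd' has length 4
Lengths in increasing order: 3 < 4 < 6 < 8
Listing the words in that order gives the answer.
Final answer: ['okc', 'lhxd', 'xypyzs', 'tlfeugyz']


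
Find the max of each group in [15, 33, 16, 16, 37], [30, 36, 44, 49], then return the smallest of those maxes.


Find max of each group:
  Group 1: [15, 33, 16, 16, 37] -> max = 37
  Group 2: [30, 36, 44, 49] -> max = 49
Maxes: [37, 49]
Minimum of maxes = 37
Final answer: 37


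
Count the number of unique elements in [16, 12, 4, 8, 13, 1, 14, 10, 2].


List all unique values:
Distinct values: [1, 2, 4, 8, 10, 12, 13, 14, 16]
Count = 9
Final answer: 9


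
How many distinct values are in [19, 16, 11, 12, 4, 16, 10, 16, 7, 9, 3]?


List all unique values:
Distinct values: [3, 4, 7, 9, 10, 11, 12, 16, 19]
Count = 9
Final answer: 9


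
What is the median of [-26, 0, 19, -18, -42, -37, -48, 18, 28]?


First, sort the list: [-48, -42, -37, -26, -18, 0, 18, 19, 28]
The list has 9 elements (odd count).
The middle index is 4 (0-based), and the element there is -18.
Final answer: -18


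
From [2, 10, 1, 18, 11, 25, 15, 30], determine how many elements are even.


Check each element:
  2 is even
  10 is even
  1 is odd
  18 is even
  11 is odd
  25 is odd
  15 is odd
  30 is even
Evens: [2, 10, 18, 30]
Count of evens = 4
Final answer: 4


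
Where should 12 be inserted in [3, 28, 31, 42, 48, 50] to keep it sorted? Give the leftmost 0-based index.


List is sorted: [3, 28, 31, 42, 48, 50]
We need the leftmost position where 12 can be inserted, i.e. the first index whose element is >= 12 (or the end of the list if none is).
Binary search with low=0, high=6 (0-based indices):
  low=0, high=6, mid=3: a[3]=42 >= 12, so high = 3
  low=0, high=3, mid=1: a[1]=28 >= 12, so high = 1
  low=0, high=1, mid=0: a[0]=3 < 12, so low = 1
Now low = high = 1, so the insertion index is 1.
Final answer: 1


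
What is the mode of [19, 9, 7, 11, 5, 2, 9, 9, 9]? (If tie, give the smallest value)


Count the frequency of each value:
  2 appears 1 time(s)
  5 appears 1 time(s)
  7 appears 1 time(s)
  9 appears 4 time(s)
  11 appears 1 time(s)
  19 appears 1 time(s)
Maximum frequency is 4.
Only 9 reaches that frequency, so it is the mode.
Final answer: 9


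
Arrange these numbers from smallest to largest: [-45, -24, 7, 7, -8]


Original list: [-45, -24, 7, 7, -8]
Repeatedly take the smallest remaining element:
  Remaining [-45, -24, 7, 7, -8] -> smallest is -45
  Remaining [-24, 7, 7, -8] -> smallest is -24
  Remaining [7, 7, -8] -> smallest is -8
  Remaining [7, 7] -> smallest is 7
  Remaining [7] -> smallest is 7
Collecting the picks in order gives the sorted list.
Final answer: [-45, -24, -8, 7, 7]


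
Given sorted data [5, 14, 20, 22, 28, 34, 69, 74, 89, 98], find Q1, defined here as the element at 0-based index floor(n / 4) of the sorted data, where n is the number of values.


The list has n = 10 elements.
Q1 index = floor(10 / 4) = floor(2.5) = 2
Counting from index 0 in the sorted data, the element at index 2 is 20.
Final answer: 20


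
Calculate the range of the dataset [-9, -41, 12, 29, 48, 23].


Maximum value: 48
Minimum value: -41
Range = 48 - (-41) = 89
Final answer: 89


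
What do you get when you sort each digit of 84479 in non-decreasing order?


The number 84479 has digits: 8, 4, 4, 7, 9
Sorted: 4, 4, 7, 8, 9
Joining the sorted digits gives the result.
Final answer: 44789


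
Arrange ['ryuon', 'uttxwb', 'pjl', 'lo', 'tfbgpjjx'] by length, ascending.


Compute lengths:
  'ryuon' has length 5
  'uttxwb' has length 6
  'pjl' has length 3
  'lo' has length 2
  'tfbgpjjx' has length 8
Lengths in increasing order: 2 < 3 < 5 < 6 < 8
Listing the words in that order gives the answer.
Final answer: ['lo', 'pjl', 'ryuon', 'uttxwb', 'tfbgpjjx']


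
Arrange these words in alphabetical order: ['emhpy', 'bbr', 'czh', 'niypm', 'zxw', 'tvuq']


Compare strings character by character (the first differing letter decides):
  'bbr' < 'czh' since 'b' < 'c' at position 1
  'czh' < 'emhpy' since 'c' < 'e' at position 1
  'emhpy' < 'niypm' since 'e' < 'n' at position 1
  'niypm' < 'tvuq' since 'n' < 't' at position 1
  'tvuq' < 'zxw' since 't' < 'z' at position 1
Chaining these comparisons gives the alphabetical order.
Final answer: ['bbr', 'czh', 'emhpy', 'niypm', 'tvuq', 'zxw']


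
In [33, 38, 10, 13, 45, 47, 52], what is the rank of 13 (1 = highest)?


Sort descending: [52, 47, 45, 38, 33, 13, 10]
Find 13 in the sorted list.
13 is at position 6.
Final answer: 6


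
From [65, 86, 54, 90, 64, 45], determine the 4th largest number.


Sort descending: [90, 86, 65, 64, 54, 45]
The 4th element (1-indexed) is at index 3.
Value = 64
Final answer: 64


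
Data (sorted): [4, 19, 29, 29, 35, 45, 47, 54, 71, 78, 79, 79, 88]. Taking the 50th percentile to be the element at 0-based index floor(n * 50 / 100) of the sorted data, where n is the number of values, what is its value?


The dataset has n = 13 elements.
Index = floor(13 * 50 / 100) = floor(650 / 100) = floor(6.5) = 6
Counting from index 0 in the sorted data, the element at index 6 is 47.
Final answer: 47


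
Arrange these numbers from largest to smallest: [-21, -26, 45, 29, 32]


Original list: [-21, -26, 45, 29, 32]
Repeatedly take the largest remaining element:
  Remaining [-21, -26, 45, 29, 32] -> largest is 45
  Remaining [-21, -26, 29, 32] -> largest is 32
  Remaining [-21, -26, 29] -> largest is 29
  Remaining [-21, -26] -> largest is -21
  Remaining [-26] -> largest is -26
Collecting the picks in order gives the descending list.
Final answer: [45, 32, 29, -21, -26]


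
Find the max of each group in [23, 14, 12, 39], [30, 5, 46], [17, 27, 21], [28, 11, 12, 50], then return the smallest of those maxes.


Find max of each group:
  Group 1: [23, 14, 12, 39] -> max = 39
  Group 2: [30, 5, 46] -> max = 46
  Group 3: [17, 27, 21] -> max = 27
  Group 4: [28, 11, 12, 50] -> max = 50
Maxes: [39, 46, 27, 50]
Minimum of maxes = 27
Final answer: 27


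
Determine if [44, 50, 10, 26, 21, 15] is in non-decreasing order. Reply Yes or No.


Check consecutive pairs:
  44 <= 50? True
  50 <= 10? False
  10 <= 26? True
  26 <= 21? False
  21 <= 15? False
3 consecutive pair(s) are out of order, so the list is not sorted.
Final answer: No


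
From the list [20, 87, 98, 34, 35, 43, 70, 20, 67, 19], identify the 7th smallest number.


Sort ascending: [19, 20, 20, 34, 35, 43, 67, 70, 87, 98]
The 7th element (1-indexed) is at index 6.
Value = 67
Final answer: 67


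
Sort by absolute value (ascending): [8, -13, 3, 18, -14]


Compute absolute values:
  |8| = 8
  |-13| = 13
  |3| = 3
  |18| = 18
  |-14| = 14
Absolute values in increasing order: 3 < 8 < 13 < 14 < 18
Listing the original numbers in that order gives the answer.
Final answer: [3, 8, -13, -14, 18]


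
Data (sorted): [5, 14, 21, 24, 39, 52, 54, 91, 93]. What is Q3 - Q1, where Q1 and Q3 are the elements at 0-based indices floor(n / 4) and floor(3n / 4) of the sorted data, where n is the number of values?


The data has n = 9 elements.
Q1 index = floor(9 / 4) = floor(2.25) = 2; Q3 index = floor(3 * 9 / 4) = floor(6.75) = 6
Q1 = element at index 2 = 21
Q3 = element at index 6 = 54
IQR = 54 - 21 = 33
Final answer: 33


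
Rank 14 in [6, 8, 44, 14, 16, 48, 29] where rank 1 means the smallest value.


Sort ascending: [6, 8, 14, 16, 29, 44, 48]
Find 14 in the sorted list.
14 is at position 3 (1-indexed).
Final answer: 3


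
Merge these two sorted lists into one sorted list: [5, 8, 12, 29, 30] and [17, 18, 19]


List A: [5, 8, 12, 29, 30]
List B: [17, 18, 19]
Repeatedly compare the front elements and take the smaller:
  5 vs 17 -> take 5
  8 vs 17 -> take 8
  12 vs 17 -> take 12
  29 vs 17 -> take 17
  29 vs 18 -> take 18
  29 vs 19 -> take 19
  B is exhausted; append the rest of A: [29, 30]
Final answer: [5, 8, 12, 17, 18, 19, 29, 30]


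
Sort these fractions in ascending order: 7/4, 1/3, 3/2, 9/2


Convert to decimal for comparison:
  7/4 = 1.75
  1/3 = 0.3333
  3/2 = 1.5
  9/2 = 4.5
Decimals in increasing order: 0.3333 < 1.5 < 1.75 < 4.5
Writing each back as its fraction gives the sorted order.
Final answer: 1/3, 3/2, 7/4, 9/2


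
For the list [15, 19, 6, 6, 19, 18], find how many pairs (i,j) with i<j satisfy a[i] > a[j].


For each element, count the later elements that are smaller than it:
  15 (index 0): smaller elements after it = [6, 6] -> 2
  19 (index 1): smaller elements after it = [6, 6, 18] -> 3
  6 (index 2): smaller elements after it = [] -> 0
  6 (index 3): smaller elements after it = [] -> 0
  19 (index 4): smaller elements after it = [18] -> 1
Total inversions = 2 + 3 + 0 + 0 + 1 = 6
Final answer: 6


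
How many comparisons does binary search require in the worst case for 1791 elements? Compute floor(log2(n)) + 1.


Binary search halves the search space each step.
Maximum comparisons = floor(log2(1791)) + 1
log2(1791) = 10.8065
floor(log2(1791)) = 10, so 10 + 1 = 11
Final answer: 11


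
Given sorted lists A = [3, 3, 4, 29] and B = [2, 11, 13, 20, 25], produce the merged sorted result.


List A: [3, 3, 4, 29]
List B: [2, 11, 13, 20, 25]
Repeatedly compare the front elements and take the smaller:
  3 vs 2 -> take 2
  3 vs 11 -> take 3
  3 vs 11 -> take 3
  4 vs 11 -> take 4
  29 vs 11 -> take 11
  29 vs 13 -> take 13
  29 vs 20 -> take 20
  29 vs 25 -> take 25
  B is exhausted; append the rest of A: [29]
Final answer: [2, 3, 3, 4, 11, 13, 20, 25, 29]


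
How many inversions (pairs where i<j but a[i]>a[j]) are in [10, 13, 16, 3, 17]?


For each element, count the later elements that are smaller than it:
  10 (index 0): smaller elements after it = [3] -> 1
  13 (index 1): smaller elements after it = [3] -> 1
  16 (index 2): smaller elements after it = [3] -> 1
  3 (index 3): smaller elements after it = [] -> 0
Total inversions = 1 + 1 + 1 + 0 = 3
Final answer: 3


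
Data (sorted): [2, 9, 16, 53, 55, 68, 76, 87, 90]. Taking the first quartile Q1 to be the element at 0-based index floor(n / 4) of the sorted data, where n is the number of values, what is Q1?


The list has n = 9 elements.
Q1 index = floor(9 / 4) = floor(2.25) = 2
Counting from index 0 in the sorted data, the element at index 2 is 16.
Final answer: 16


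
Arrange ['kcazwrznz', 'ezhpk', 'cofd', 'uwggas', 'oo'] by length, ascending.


Compute lengths:
  'kcazwrznz' has length 9
  'ezhpk' has length 5
  'cofd' has length 4
  'uwggas' has length 6
  'oo' has length 2
Lengths in increasing order: 2 < 4 < 5 < 6 < 9
Listing the words in that order gives the answer.
Final answer: ['oo', 'cofd', 'ezhpk', 'uwggas', 'kcazwrznz']


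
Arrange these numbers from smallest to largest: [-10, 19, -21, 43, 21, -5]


Original list: [-10, 19, -21, 43, 21, -5]
Repeatedly take the smallest remaining element:
  Remaining [-10, 19, -21, 43, 21, -5] -> smallest is -21
  Remaining [-10, 19, 43, 21, -5] -> smallest is -10
  Remaining [19, 43, 21, -5] -> smallest is -5
  Remaining [19, 43, 21] -> smallest is 19
  Remaining [43, 21] -> smallest is 21
  Remaining [43] -> smallest is 43
Collecting the picks in order gives the sorted list.
Final answer: [-21, -10, -5, 19, 21, 43]


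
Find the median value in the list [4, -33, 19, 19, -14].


First, sort the list: [-33, -14, 4, 19, 19]
The list has 5 elements (odd count).
The middle index is 2 (0-based), and the element there is 4.
Final answer: 4


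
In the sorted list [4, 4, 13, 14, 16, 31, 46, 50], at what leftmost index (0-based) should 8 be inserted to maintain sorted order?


List is sorted: [4, 4, 13, 14, 16, 31, 46, 50]
We need the leftmost position where 8 can be inserted, i.e. the first index whose element is >= 8 (or the end of the list if none is).
Binary search with low=0, high=8 (0-based indices):
  low=0, high=8, mid=4: a[4]=16 >= 8, so high = 4
  low=0, high=4, mid=2: a[2]=13 >= 8, so high = 2
  low=0, high=2, mid=1: a[1]=4 < 8, so low = 2
Now low = high = 2, so the insertion index is 2.
Final answer: 2


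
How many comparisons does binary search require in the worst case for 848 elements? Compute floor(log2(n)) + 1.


Binary search halves the search space each step.
Maximum comparisons = floor(log2(848)) + 1
log2(848) = 9.7279
floor(log2(848)) = 9, so 9 + 1 = 10
Final answer: 10


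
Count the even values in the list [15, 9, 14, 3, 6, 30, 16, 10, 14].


Check each element:
  15 is odd
  9 is odd
  14 is even
  3 is odd
  6 is even
  30 is even
  16 is even
  10 is even
  14 is even
Evens: [14, 6, 30, 16, 10, 14]
Count of evens = 6
Final answer: 6


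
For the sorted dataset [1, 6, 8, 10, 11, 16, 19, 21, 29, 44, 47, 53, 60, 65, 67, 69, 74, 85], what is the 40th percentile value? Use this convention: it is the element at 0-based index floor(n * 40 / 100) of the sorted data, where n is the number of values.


The dataset has n = 18 elements.
Index = floor(18 * 40 / 100) = floor(720 / 100) = floor(7.2) = 7
Counting from index 0 in the sorted data, the element at index 7 is 21.
Final answer: 21


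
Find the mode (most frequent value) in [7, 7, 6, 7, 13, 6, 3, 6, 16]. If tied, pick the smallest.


Count the frequency of each value:
  3 appears 1 time(s)
  6 appears 3 time(s)
  7 appears 3 time(s)
  13 appears 1 time(s)
  16 appears 1 time(s)
Maximum frequency is 3.
Values reaching that frequency: [6, 7]; the smallest is 6.
Final answer: 6


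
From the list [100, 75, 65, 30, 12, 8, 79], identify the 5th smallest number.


Sort ascending: [8, 12, 30, 65, 75, 79, 100]
The 5th element (1-indexed) is at index 4.
Value = 75
Final answer: 75


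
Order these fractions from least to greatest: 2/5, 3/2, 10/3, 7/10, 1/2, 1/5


Convert to decimal for comparison:
  2/5 = 0.4
  3/2 = 1.5
  10/3 = 3.3333
  7/10 = 0.7
  1/2 = 0.5
  1/5 = 0.2
Decimals in increasing order: 0.2 < 0.4 < 0.5 < 0.7 < 1.5 < 3.3333
Writing each back as its fraction gives the sorted order.
Final answer: 1/5, 2/5, 1/2, 7/10, 3/2, 10/3


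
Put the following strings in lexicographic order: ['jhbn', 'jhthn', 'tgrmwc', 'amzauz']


Compare strings character by character (the first differing letter decides):
  'amzauz' < 'jhbn' since 'a' < 'j' at position 1
  'jhbn' < 'jhthn' since 'b' < 't' at position 3
  'jhthn' < 'tgrmwc' since 'j' < 't' at position 1
Chaining these comparisons gives the alphabetical order.
Final answer: ['amzauz', 'jhbn', 'jhthn', 'tgrmwc']


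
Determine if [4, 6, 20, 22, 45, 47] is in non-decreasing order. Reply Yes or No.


Check consecutive pairs:
  4 <= 6? True
  6 <= 20? True
  20 <= 22? True
  22 <= 45? True
  45 <= 47? True
Every consecutive pair is in order, so the list is non-decreasing.
Final answer: Yes


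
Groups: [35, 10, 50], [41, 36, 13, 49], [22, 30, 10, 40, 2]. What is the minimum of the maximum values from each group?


Find max of each group:
  Group 1: [35, 10, 50] -> max = 50
  Group 2: [41, 36, 13, 49] -> max = 49
  Group 3: [22, 30, 10, 40, 2] -> max = 40
Maxes: [50, 49, 40]
Minimum of maxes = 40
Final answer: 40


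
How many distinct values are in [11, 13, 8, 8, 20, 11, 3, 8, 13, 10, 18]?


List all unique values:
Distinct values: [3, 8, 10, 11, 13, 18, 20]
Count = 7
Final answer: 7


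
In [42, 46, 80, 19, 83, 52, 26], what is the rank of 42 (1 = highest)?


Sort descending: [83, 80, 52, 46, 42, 26, 19]
Find 42 in the sorted list.
42 is at position 5.
Final answer: 5


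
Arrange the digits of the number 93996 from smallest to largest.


The number 93996 has digits: 9, 3, 9, 9, 6
Sorted: 3, 6, 9, 9, 9
Joining the sorted digits gives the result.
Final answer: 36999


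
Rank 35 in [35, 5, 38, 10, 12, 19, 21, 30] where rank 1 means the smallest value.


Sort ascending: [5, 10, 12, 19, 21, 30, 35, 38]
Find 35 in the sorted list.
35 is at position 7 (1-indexed).
Final answer: 7


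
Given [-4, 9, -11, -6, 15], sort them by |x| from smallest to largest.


Compute absolute values:
  |-4| = 4
  |9| = 9
  |-11| = 11
  |-6| = 6
  |15| = 15
Absolute values in increasing order: 4 < 6 < 9 < 11 < 15
Listing the original numbers in that order gives the answer.
Final answer: [-4, -6, 9, -11, 15]


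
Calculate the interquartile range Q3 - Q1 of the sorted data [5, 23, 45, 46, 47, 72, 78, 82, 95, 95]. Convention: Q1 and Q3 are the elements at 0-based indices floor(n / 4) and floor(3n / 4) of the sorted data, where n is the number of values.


The data has n = 10 elements.
Q1 index = floor(10 / 4) = floor(2.5) = 2; Q3 index = floor(3 * 10 / 4) = floor(7.5) = 7
Q1 = element at index 2 = 45
Q3 = element at index 7 = 82
IQR = 82 - 45 = 37
Final answer: 37


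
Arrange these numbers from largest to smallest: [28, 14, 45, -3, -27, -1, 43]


Original list: [28, 14, 45, -3, -27, -1, 43]
Repeatedly take the largest remaining element:
  Remaining [28, 14, 45, -3, -27, -1, 43] -> largest is 45
  Remaining [28, 14, -3, -27, -1, 43] -> largest is 43
  Remaining [28, 14, -3, -27, -1] -> largest is 28
  Remaining [14, -3, -27, -1] -> largest is 14
  Remaining [-3, -27, -1] -> largest is -1
  Remaining [-3, -27] -> largest is -3
  Remaining [-27] -> largest is -27
Collecting the picks in order gives the descending list.
Final answer: [45, 43, 28, 14, -1, -3, -27]


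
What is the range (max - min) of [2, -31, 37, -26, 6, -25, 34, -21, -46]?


Maximum value: 37
Minimum value: -46
Range = 37 - (-46) = 83
Final answer: 83


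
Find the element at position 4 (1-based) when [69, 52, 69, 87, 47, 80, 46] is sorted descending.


Sort descending: [87, 80, 69, 69, 52, 47, 46]
The 4th element (1-indexed) is at index 3.
Value = 69
Final answer: 69


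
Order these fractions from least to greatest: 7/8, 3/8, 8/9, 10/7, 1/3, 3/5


Convert to decimal for comparison:
  7/8 = 0.875
  3/8 = 0.375
  8/9 = 0.8889
  10/7 = 1.4286
  1/3 = 0.3333
  3/5 = 0.6
Decimals in increasing order: 0.3333 < 0.375 < 0.6 < 0.875 < 0.8889 < 1.4286
Writing each back as its fraction gives the sorted order.
Final answer: 1/3, 3/8, 3/5, 7/8, 8/9, 10/7


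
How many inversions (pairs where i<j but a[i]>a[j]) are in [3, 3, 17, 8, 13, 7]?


For each element, count the later elements that are smaller than it:
  3 (index 0): smaller elements after it = [] -> 0
  3 (index 1): smaller elements after it = [] -> 0
  17 (index 2): smaller elements after it = [8, 13, 7] -> 3
  8 (index 3): smaller elements after it = [7] -> 1
  13 (index 4): smaller elements after it = [7] -> 1
Total inversions = 0 + 0 + 3 + 1 + 1 = 5
Final answer: 5


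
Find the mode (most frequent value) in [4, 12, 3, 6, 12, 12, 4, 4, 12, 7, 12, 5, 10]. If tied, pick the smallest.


Count the frequency of each value:
  3 appears 1 time(s)
  4 appears 3 time(s)
  5 appears 1 time(s)
  6 appears 1 time(s)
  7 appears 1 time(s)
  10 appears 1 time(s)
  12 appears 5 time(s)
Maximum frequency is 5.
Only 12 reaches that frequency, so it is the mode.
Final answer: 12


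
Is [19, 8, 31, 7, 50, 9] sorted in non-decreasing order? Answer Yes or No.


Check consecutive pairs:
  19 <= 8? False
  8 <= 31? True
  31 <= 7? False
  7 <= 50? True
  50 <= 9? False
3 consecutive pair(s) are out of order, so the list is not sorted.
Final answer: No


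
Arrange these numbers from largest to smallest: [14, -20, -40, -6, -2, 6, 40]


Original list: [14, -20, -40, -6, -2, 6, 40]
Repeatedly take the largest remaining element:
  Remaining [14, -20, -40, -6, -2, 6, 40] -> largest is 40
  Remaining [14, -20, -40, -6, -2, 6] -> largest is 14
  Remaining [-20, -40, -6, -2, 6] -> largest is 6
  Remaining [-20, -40, -6, -2] -> largest is -2
  Remaining [-20, -40, -6] -> largest is -6
  Remaining [-20, -40] -> largest is -20
  Remaining [-40] -> largest is -40
Collecting the picks in order gives the descending list.
Final answer: [40, 14, 6, -2, -6, -20, -40]


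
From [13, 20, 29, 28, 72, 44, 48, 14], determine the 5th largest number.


Sort descending: [72, 48, 44, 29, 28, 20, 14, 13]
The 5th element (1-indexed) is at index 4.
Value = 28
Final answer: 28


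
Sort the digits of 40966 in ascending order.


The number 40966 has digits: 4, 0, 9, 6, 6
Sorted: 0, 4, 6, 6, 9
Joining the sorted digits gives the result.
Final answer: 04669


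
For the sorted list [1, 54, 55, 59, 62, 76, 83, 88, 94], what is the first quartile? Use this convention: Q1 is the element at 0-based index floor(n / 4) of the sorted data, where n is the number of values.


The list has n = 9 elements.
Q1 index = floor(9 / 4) = floor(2.25) = 2
Counting from index 0 in the sorted data, the element at index 2 is 55.
Final answer: 55


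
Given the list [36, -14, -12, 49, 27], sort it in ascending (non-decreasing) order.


Original list: [36, -14, -12, 49, 27]
Repeatedly take the smallest remaining element:
  Remaining [36, -14, -12, 49, 27] -> smallest is -14
  Remaining [36, -12, 49, 27] -> smallest is -12
  Remaining [36, 49, 27] -> smallest is 27
  Remaining [36, 49] -> smallest is 36
  Remaining [49] -> smallest is 49
Collecting the picks in order gives the sorted list.
Final answer: [-14, -12, 27, 36, 49]


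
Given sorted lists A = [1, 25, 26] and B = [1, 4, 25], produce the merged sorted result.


List A: [1, 25, 26]
List B: [1, 4, 25]
Repeatedly compare the front elements and take the smaller:
  1 vs 1 -> take 1
  25 vs 1 -> take 1
  25 vs 4 -> take 4
  25 vs 25 -> take 25
  26 vs 25 -> take 25
  B is exhausted; append the rest of A: [26]
Final answer: [1, 1, 4, 25, 25, 26]


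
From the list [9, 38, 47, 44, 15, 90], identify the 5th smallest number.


Sort ascending: [9, 15, 38, 44, 47, 90]
The 5th element (1-indexed) is at index 4.
Value = 47
Final answer: 47


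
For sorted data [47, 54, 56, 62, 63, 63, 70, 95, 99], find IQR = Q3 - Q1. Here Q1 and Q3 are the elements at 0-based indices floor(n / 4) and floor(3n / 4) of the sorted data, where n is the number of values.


The data has n = 9 elements.
Q1 index = floor(9 / 4) = floor(2.25) = 2; Q3 index = floor(3 * 9 / 4) = floor(6.75) = 6
Q1 = element at index 2 = 56
Q3 = element at index 6 = 70
IQR = 70 - 56 = 14
Final answer: 14


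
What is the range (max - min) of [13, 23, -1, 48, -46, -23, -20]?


Maximum value: 48
Minimum value: -46
Range = 48 - (-46) = 94
Final answer: 94


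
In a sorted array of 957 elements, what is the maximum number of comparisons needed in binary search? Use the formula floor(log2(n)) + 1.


Binary search halves the search space each step.
Maximum comparisons = floor(log2(957)) + 1
log2(957) = 9.9024
floor(log2(957)) = 9, so 9 + 1 = 10
Final answer: 10


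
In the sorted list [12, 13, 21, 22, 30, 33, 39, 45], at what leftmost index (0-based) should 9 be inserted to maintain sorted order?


List is sorted: [12, 13, 21, 22, 30, 33, 39, 45]
We need the leftmost position where 9 can be inserted, i.e. the first index whose element is >= 9 (or the end of the list if none is).
Binary search with low=0, high=8 (0-based indices):
  low=0, high=8, mid=4: a[4]=30 >= 9, so high = 4
  low=0, high=4, mid=2: a[2]=21 >= 9, so high = 2
  low=0, high=2, mid=1: a[1]=13 >= 9, so high = 1
  low=0, high=1, mid=0: a[0]=12 >= 9, so high = 0
Now low = high = 0, so the insertion index is 0.
Final answer: 0


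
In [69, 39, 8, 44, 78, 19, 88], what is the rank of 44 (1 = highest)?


Sort descending: [88, 78, 69, 44, 39, 19, 8]
Find 44 in the sorted list.
44 is at position 4.
Final answer: 4


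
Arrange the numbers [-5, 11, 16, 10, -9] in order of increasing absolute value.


Compute absolute values:
  |-5| = 5
  |11| = 11
  |16| = 16
  |10| = 10
  |-9| = 9
Absolute values in increasing order: 5 < 9 < 10 < 11 < 16
Listing the original numbers in that order gives the answer.
Final answer: [-5, -9, 10, 11, 16]


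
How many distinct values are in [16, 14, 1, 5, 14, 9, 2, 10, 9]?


List all unique values:
Distinct values: [1, 2, 5, 9, 10, 14, 16]
Count = 7
Final answer: 7


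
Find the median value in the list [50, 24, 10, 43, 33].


First, sort the list: [10, 24, 33, 43, 50]
The list has 5 elements (odd count).
The middle index is 2 (0-based), and the element there is 33.
Final answer: 33


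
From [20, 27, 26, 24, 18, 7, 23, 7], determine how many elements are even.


Check each element:
  20 is even
  27 is odd
  26 is even
  24 is even
  18 is even
  7 is odd
  23 is odd
  7 is odd
Evens: [20, 26, 24, 18]
Count of evens = 4
Final answer: 4


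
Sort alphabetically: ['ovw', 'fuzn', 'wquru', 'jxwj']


Compare strings character by character (the first differing letter decides):
  'fuzn' < 'jxwj' since 'f' < 'j' at position 1
  'jxwj' < 'ovw' since 'j' < 'o' at position 1
  'ovw' < 'wquru' since 'o' < 'w' at position 1
Chaining these comparisons gives the alphabetical order.
Final answer: ['fuzn', 'jxwj', 'ovw', 'wquru']


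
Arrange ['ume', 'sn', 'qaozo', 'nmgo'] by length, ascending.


Compute lengths:
  'ume' has length 3
  'sn' has length 2
  'qaozo' has length 5
  'nmgo' has length 4
Lengths in increasing order: 2 < 3 < 4 < 5
Listing the words in that order gives the answer.
Final answer: ['sn', 'ume', 'nmgo', 'qaozo']


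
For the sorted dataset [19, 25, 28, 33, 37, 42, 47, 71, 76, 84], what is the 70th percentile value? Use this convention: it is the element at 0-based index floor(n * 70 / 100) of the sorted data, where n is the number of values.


The dataset has n = 10 elements.
Index = floor(10 * 70 / 100) = floor(700 / 100) = floor(7) = 7
Counting from index 0 in the sorted data, the element at index 7 is 71.
Final answer: 71


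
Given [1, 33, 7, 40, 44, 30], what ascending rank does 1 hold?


Sort ascending: [1, 7, 30, 33, 40, 44]
Find 1 in the sorted list.
1 is at position 1 (1-indexed).
Final answer: 1


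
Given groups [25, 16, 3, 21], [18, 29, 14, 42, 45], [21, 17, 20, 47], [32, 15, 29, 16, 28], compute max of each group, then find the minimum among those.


Find max of each group:
  Group 1: [25, 16, 3, 21] -> max = 25
  Group 2: [18, 29, 14, 42, 45] -> max = 45
  Group 3: [21, 17, 20, 47] -> max = 47
  Group 4: [32, 15, 29, 16, 28] -> max = 32
Maxes: [25, 45, 47, 32]
Minimum of maxes = 25
Final answer: 25


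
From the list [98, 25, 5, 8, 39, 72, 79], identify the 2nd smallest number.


Sort ascending: [5, 8, 25, 39, 72, 79, 98]
The 2nd element (1-indexed) is at index 1.
Value = 8
Final answer: 8


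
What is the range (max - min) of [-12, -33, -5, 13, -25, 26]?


Maximum value: 26
Minimum value: -33
Range = 26 - (-33) = 59
Final answer: 59


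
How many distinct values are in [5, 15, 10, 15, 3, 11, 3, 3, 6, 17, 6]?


List all unique values:
Distinct values: [3, 5, 6, 10, 11, 15, 17]
Count = 7
Final answer: 7


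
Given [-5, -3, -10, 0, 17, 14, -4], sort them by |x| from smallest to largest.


Compute absolute values:
  |-5| = 5
  |-3| = 3
  |-10| = 10
  |0| = 0
  |17| = 17
  |14| = 14
  |-4| = 4
Absolute values in increasing order: 0 < 3 < 4 < 5 < 10 < 14 < 17
Listing the original numbers in that order gives the answer.
Final answer: [0, -3, -4, -5, -10, 14, 17]


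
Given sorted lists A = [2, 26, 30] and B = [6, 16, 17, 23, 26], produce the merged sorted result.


List A: [2, 26, 30]
List B: [6, 16, 17, 23, 26]
Repeatedly compare the front elements and take the smaller:
  2 vs 6 -> take 2
  26 vs 6 -> take 6
  26 vs 16 -> take 16
  26 vs 17 -> take 17
  26 vs 23 -> take 23
  26 vs 26 -> take 26
  30 vs 26 -> take 26
  B is exhausted; append the rest of A: [30]
Final answer: [2, 6, 16, 17, 23, 26, 26, 30]


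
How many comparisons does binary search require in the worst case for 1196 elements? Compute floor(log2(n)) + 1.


Binary search halves the search space each step.
Maximum comparisons = floor(log2(1196)) + 1
log2(1196) = 10.224
floor(log2(1196)) = 10, so 10 + 1 = 11
Final answer: 11


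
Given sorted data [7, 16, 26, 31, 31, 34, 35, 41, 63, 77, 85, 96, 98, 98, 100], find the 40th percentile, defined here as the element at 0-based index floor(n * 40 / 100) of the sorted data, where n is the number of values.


The dataset has n = 15 elements.
Index = floor(15 * 40 / 100) = floor(600 / 100) = floor(6) = 6
Counting from index 0 in the sorted data, the element at index 6 is 35.
Final answer: 35


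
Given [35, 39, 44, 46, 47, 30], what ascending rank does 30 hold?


Sort ascending: [30, 35, 39, 44, 46, 47]
Find 30 in the sorted list.
30 is at position 1 (1-indexed).
Final answer: 1


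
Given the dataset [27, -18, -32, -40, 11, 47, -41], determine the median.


First, sort the list: [-41, -40, -32, -18, 11, 27, 47]
The list has 7 elements (odd count).
The middle index is 3 (0-based), and the element there is -18.
Final answer: -18


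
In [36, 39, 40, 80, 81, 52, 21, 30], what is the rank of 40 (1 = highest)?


Sort descending: [81, 80, 52, 40, 39, 36, 30, 21]
Find 40 in the sorted list.
40 is at position 4.
Final answer: 4


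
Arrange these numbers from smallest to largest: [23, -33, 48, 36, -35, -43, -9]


Original list: [23, -33, 48, 36, -35, -43, -9]
Repeatedly take the smallest remaining element:
  Remaining [23, -33, 48, 36, -35, -43, -9] -> smallest is -43
  Remaining [23, -33, 48, 36, -35, -9] -> smallest is -35
  Remaining [23, -33, 48, 36, -9] -> smallest is -33
  Remaining [23, 48, 36, -9] -> smallest is -9
  Remaining [23, 48, 36] -> smallest is 23
  Remaining [48, 36] -> smallest is 36
  Remaining [48] -> smallest is 48
Collecting the picks in order gives the sorted list.
Final answer: [-43, -35, -33, -9, 23, 36, 48]


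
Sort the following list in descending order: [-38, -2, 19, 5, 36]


Original list: [-38, -2, 19, 5, 36]
Repeatedly take the largest remaining element:
  Remaining [-38, -2, 19, 5, 36] -> largest is 36
  Remaining [-38, -2, 19, 5] -> largest is 19
  Remaining [-38, -2, 5] -> largest is 5
  Remaining [-38, -2] -> largest is -2
  Remaining [-38] -> largest is -38
Collecting the picks in order gives the descending list.
Final answer: [36, 19, 5, -2, -38]


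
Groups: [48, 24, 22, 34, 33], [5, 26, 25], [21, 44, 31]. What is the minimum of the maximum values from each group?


Find max of each group:
  Group 1: [48, 24, 22, 34, 33] -> max = 48
  Group 2: [5, 26, 25] -> max = 26
  Group 3: [21, 44, 31] -> max = 44
Maxes: [48, 26, 44]
Minimum of maxes = 26
Final answer: 26


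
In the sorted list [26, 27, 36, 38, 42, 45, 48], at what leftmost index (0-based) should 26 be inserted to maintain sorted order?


List is sorted: [26, 27, 36, 38, 42, 45, 48]
We need the leftmost position where 26 can be inserted, i.e. the first index whose element is >= 26 (or the end of the list if none is).
Binary search with low=0, high=7 (0-based indices):
  low=0, high=7, mid=3: a[3]=38 >= 26, so high = 3
  low=0, high=3, mid=1: a[1]=27 >= 26, so high = 1
  low=0, high=1, mid=0: a[0]=26 >= 26, so high = 0
Now low = high = 0, so the insertion index is 0.
Final answer: 0


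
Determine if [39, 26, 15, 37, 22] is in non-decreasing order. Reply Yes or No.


Check consecutive pairs:
  39 <= 26? False
  26 <= 15? False
  15 <= 37? True
  37 <= 22? False
3 consecutive pair(s) are out of order, so the list is not sorted.
Final answer: No


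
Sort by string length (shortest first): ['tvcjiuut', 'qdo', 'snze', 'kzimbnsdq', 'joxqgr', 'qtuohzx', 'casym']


Compute lengths:
  'tvcjiuut' has length 8
  'qdo' has length 3
  'snze' has length 4
  'kzimbnsdq' has length 9
  'joxqgr' has length 6
  'qtuohzx' has length 7
  'casym' has length 5
Lengths in increasing order: 3 < 4 < 5 < 6 < 7 < 8 < 9
Listing the words in that order gives the answer.
Final answer: ['qdo', 'snze', 'casym', 'joxqgr', 'qtuohzx', 'tvcjiuut', 'kzimbnsdq']


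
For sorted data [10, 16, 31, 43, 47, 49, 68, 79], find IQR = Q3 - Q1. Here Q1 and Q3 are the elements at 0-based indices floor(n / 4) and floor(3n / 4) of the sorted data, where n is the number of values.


The data has n = 8 elements.
Q1 index = floor(8 / 4) = floor(2) = 2; Q3 index = floor(3 * 8 / 4) = floor(6) = 6
Q1 = element at index 2 = 31
Q3 = element at index 6 = 68
IQR = 68 - 31 = 37
Final answer: 37


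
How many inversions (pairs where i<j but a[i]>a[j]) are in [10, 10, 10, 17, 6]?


For each element, count the later elements that are smaller than it:
  10 (index 0): smaller elements after it = [6] -> 1
  10 (index 1): smaller elements after it = [6] -> 1
  10 (index 2): smaller elements after it = [6] -> 1
  17 (index 3): smaller elements after it = [6] -> 1
Total inversions = 1 + 1 + 1 + 1 = 4
Final answer: 4


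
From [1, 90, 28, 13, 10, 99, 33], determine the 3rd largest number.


Sort descending: [99, 90, 33, 28, 13, 10, 1]
The 3rd element (1-indexed) is at index 2.
Value = 33
Final answer: 33


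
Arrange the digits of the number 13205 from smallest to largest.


The number 13205 has digits: 1, 3, 2, 0, 5
Sorted: 0, 1, 2, 3, 5
Joining the sorted digits gives the result.
Final answer: 01235


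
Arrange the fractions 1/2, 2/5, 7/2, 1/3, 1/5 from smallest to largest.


Convert to decimal for comparison:
  1/2 = 0.5
  2/5 = 0.4
  7/2 = 3.5
  1/3 = 0.3333
  1/5 = 0.2
Decimals in increasing order: 0.2 < 0.3333 < 0.4 < 0.5 < 3.5
Writing each back as its fraction gives the sorted order.
Final answer: 1/5, 1/3, 2/5, 1/2, 7/2


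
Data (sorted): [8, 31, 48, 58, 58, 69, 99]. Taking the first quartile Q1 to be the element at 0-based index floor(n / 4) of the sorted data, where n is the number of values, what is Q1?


The list has n = 7 elements.
Q1 index = floor(7 / 4) = floor(1.75) = 1
Counting from index 0 in the sorted data, the element at index 1 is 31.
Final answer: 31


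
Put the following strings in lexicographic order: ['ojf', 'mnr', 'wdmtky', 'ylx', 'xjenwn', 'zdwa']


Compare strings character by character (the first differing letter decides):
  'mnr' < 'ojf' since 'm' < 'o' at position 1
  'ojf' < 'wdmtky' since 'o' < 'w' at position 1
  'wdmtky' < 'xjenwn' since 'w' < 'x' at position 1
  'xjenwn' < 'ylx' since 'x' < 'y' at position 1
  'ylx' < 'zdwa' since 'y' < 'z' at position 1
Chaining these comparisons gives the alphabetical order.
Final answer: ['mnr', 'ojf', 'wdmtky', 'xjenwn', 'ylx', 'zdwa']


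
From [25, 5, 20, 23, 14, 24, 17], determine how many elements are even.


Check each element:
  25 is odd
  5 is odd
  20 is even
  23 is odd
  14 is even
  24 is even
  17 is odd
Evens: [20, 14, 24]
Count of evens = 3
Final answer: 3


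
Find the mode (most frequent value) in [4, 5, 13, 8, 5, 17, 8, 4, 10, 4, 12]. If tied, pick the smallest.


Count the frequency of each value:
  4 appears 3 time(s)
  5 appears 2 time(s)
  8 appears 2 time(s)
  10 appears 1 time(s)
  12 appears 1 time(s)
  13 appears 1 time(s)
  17 appears 1 time(s)
Maximum frequency is 3.
Only 4 reaches that frequency, so it is the mode.
Final answer: 4


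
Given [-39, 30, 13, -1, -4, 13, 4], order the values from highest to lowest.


Original list: [-39, 30, 13, -1, -4, 13, 4]
Repeatedly take the largest remaining element:
  Remaining [-39, 30, 13, -1, -4, 13, 4] -> largest is 30
  Remaining [-39, 13, -1, -4, 13, 4] -> largest is 13
  Remaining [-39, -1, -4, 13, 4] -> largest is 13
  Remaining [-39, -1, -4, 4] -> largest is 4
  Remaining [-39, -1, -4] -> largest is -1
  Remaining [-39, -4] -> largest is -4
  Remaining [-39] -> largest is -39
Collecting the picks in order gives the descending list.
Final answer: [30, 13, 13, 4, -1, -4, -39]


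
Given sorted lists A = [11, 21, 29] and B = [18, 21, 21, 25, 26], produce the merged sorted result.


List A: [11, 21, 29]
List B: [18, 21, 21, 25, 26]
Repeatedly compare the front elements and take the smaller:
  11 vs 18 -> take 11
  21 vs 18 -> take 18
  21 vs 21 -> take 21
  29 vs 21 -> take 21
  29 vs 21 -> take 21
  29 vs 25 -> take 25
  29 vs 26 -> take 26
  B is exhausted; append the rest of A: [29]
Final answer: [11, 18, 21, 21, 21, 25, 26, 29]
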